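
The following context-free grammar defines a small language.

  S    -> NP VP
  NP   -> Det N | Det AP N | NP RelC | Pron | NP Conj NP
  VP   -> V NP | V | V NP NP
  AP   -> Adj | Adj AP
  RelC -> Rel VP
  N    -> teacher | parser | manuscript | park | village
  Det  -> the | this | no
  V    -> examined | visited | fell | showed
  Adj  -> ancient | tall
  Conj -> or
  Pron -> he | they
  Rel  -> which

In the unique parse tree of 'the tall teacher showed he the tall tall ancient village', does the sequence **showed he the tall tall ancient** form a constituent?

[S [NP [Det the] [AP [Adj tall]] [N teacher]] [VP [V showed] [NP [Pron he]] [NP [Det the] [AP [Adj tall] [AP [Adj tall] [AP [Adj ancient]]]] [N village]]]]
The smallest constituent containing 'showed he the tall tall ancient' is the VP spanning 'showed he the tall tall ancient village'; no single node in the tree dominates exactly the given words.

No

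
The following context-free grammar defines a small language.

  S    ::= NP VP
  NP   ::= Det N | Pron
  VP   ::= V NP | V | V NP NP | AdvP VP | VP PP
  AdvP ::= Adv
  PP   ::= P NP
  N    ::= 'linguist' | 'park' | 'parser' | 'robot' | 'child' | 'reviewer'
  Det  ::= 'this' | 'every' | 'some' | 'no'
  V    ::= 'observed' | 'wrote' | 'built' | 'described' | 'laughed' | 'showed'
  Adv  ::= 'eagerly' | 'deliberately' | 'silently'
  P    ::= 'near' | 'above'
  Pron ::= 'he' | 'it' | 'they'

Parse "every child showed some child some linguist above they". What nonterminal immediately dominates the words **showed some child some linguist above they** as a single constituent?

S
  NP
    Det: every
    N: child
  VP
    VP
      V: showed
      NP
        Det: some
        N: child
      NP
        Det: some
        N: linguist
    PP
      P: above
      NP
        Pron: they
The span 'showed some child some linguist above they' is the VP node built by VP → VP PP.

VP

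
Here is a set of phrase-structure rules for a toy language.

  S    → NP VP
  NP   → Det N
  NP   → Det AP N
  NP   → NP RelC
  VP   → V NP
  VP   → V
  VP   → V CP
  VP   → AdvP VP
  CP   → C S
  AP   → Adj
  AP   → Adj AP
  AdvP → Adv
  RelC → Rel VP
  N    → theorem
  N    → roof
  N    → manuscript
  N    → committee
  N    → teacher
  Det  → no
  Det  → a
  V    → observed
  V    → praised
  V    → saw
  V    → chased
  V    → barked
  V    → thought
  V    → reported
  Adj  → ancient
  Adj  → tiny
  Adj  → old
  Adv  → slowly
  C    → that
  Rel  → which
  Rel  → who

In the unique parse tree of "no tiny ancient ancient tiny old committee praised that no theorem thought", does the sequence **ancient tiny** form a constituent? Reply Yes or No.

[S [NP [Det no] [AP [Adj tiny] [AP [Adj ancient] [AP [Adj ancient] [AP [Adj tiny] [AP [Adj old]]]]]] [N committee]] [VP [V praised] [CP [C that] [S [NP [Det no] [N theorem]] [VP [V thought]]]]]]
The smallest constituent containing 'ancient tiny' is the AP spanning 'ancient tiny old'; no single node in the tree dominates exactly the given words.

No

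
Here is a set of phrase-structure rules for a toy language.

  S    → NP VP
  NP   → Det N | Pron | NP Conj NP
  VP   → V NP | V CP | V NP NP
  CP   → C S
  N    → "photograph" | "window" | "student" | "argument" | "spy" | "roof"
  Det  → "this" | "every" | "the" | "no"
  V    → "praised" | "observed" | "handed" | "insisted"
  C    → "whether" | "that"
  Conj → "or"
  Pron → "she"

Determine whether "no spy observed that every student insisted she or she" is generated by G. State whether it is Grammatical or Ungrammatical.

Grammatical

[S [NP [Det no] [N spy]] [VP [V observed] [CP [C that] [S [NP [Det every] [N student]] [VP [V insisted] [NP [NP [Pron she]] [Conj or] [NP [Pron she]]]]]]]]
The bracketing above is licensed at every node by one of the given productions, with S at the root.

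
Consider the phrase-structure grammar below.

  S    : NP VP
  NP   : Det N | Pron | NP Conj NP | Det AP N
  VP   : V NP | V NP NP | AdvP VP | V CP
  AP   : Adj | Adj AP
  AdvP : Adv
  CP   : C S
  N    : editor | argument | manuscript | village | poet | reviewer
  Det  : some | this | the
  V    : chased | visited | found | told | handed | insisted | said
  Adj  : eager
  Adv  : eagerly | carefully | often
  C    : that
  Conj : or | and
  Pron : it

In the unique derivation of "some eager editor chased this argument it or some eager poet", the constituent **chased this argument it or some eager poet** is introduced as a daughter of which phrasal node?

S
  NP
    Det: some
    AP
      Adj: eager
    N: editor
  VP
    V: chased
    NP
      Det: this
      N: argument
    NP
      NP
        Pron: it
      Conj: or
      NP
        Det: some
        AP
          Adj: eager
        N: poet
The span 'chased this argument it or some eager poet' is the VP node built by VP → V NP NP.
Its mother is the S built by S → NP VP.

S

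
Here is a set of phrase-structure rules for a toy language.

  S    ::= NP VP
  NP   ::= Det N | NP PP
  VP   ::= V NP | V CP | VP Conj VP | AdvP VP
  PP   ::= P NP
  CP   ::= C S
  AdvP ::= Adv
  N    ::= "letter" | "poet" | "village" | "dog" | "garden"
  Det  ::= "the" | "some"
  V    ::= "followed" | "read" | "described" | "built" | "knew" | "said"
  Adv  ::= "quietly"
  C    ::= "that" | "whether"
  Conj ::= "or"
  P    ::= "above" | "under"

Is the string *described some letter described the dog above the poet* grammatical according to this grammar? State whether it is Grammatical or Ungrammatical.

For S → NP VP, no prefix of the string parses as an NP.

Ungrammatical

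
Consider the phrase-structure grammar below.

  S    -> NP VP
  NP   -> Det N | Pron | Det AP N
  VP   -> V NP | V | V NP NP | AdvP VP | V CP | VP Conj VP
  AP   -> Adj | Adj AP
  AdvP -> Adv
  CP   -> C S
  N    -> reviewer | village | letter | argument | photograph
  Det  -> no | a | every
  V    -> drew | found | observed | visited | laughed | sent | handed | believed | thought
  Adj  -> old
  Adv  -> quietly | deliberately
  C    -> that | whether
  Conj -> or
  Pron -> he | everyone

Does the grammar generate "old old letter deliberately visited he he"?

For S → NP VP, no prefix of the string parses as an NP.

Ungrammatical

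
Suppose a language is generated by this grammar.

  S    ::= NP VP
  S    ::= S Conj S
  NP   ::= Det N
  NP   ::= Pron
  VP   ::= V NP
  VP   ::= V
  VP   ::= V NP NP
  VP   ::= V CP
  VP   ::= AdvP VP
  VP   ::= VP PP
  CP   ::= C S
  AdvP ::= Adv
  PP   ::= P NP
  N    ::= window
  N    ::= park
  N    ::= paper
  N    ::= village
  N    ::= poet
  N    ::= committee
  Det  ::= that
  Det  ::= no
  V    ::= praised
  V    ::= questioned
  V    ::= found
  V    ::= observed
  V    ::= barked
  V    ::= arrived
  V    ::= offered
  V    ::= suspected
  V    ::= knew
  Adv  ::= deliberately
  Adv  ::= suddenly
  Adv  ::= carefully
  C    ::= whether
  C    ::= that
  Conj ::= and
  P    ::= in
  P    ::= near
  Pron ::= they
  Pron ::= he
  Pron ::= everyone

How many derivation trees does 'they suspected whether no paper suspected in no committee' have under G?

2

The two bracketings:
[S [NP [Pron they]] [VP [V suspected] [CP [C whether] [S [NP [Det no] [N paper]] [VP [VP [V suspected]] [PP [P in] [NP [Det no] [N committee]]]]]]]]
[S [NP [Pron they]] [VP [VP [V suspected] [CP [C whether] [S [NP [Det no] [N paper]] [VP [V suspected]]]]] [PP [P in] [NP [Det no] [N committee]]]]]
The trees differ in how a recursive rule is bracketed over the same span.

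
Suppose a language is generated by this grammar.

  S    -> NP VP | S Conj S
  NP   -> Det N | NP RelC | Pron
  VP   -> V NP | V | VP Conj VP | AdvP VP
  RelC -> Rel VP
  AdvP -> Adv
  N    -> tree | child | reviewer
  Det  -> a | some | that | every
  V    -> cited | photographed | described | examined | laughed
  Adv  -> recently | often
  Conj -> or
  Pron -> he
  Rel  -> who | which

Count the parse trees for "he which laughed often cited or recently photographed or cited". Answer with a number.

7

Two of the 7 distinct bracketings:
[S [NP [NP [Pron he]] [RelC [Rel which] [VP [V laughed]]]] [VP [VP [AdvP [Adv often]] [VP [V cited]]] [Conj or] [VP [VP [AdvP [Adv recently]] [VP [V photographed]]] [Conj or] [VP [V cited]]]]]
[S [NP [NP [Pron he]] [RelC [Rel which] [VP [V laughed]]]] [VP [VP [AdvP [Adv often]] [VP [V cited]]] [Conj or] [VP [AdvP [Adv recently]] [VP [VP [V photographed]] [Conj or] [VP [V cited]]]]]]
The trees differ in how a recursive rule is bracketed over the same span.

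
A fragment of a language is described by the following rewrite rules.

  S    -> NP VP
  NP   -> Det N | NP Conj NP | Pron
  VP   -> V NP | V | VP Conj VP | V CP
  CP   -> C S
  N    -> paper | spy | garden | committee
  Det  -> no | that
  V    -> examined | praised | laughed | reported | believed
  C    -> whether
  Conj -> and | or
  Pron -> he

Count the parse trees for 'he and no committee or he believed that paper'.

2

The two bracketings:
[S [NP [NP [Pron he]] [Conj and] [NP [NP [Det no] [N committee]] [Conj or] [NP [Pron he]]]] [VP [V believed] [NP [Det that] [N paper]]]]
[S [NP [NP [NP [Pron he]] [Conj and] [NP [Det no] [N committee]]] [Conj or] [NP [Pron he]]] [VP [V believed] [NP [Det that] [N paper]]]]
The trees differ in how a recursive rule is bracketed over the same span.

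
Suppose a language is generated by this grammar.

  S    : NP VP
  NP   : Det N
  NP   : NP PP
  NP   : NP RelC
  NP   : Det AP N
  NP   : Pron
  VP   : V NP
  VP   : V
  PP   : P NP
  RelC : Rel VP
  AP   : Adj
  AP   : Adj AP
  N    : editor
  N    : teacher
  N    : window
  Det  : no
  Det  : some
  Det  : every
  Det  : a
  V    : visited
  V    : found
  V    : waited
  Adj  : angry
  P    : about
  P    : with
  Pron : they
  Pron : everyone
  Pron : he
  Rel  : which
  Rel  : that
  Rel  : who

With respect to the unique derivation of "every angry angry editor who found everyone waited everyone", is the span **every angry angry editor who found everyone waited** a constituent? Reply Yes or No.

[S [NP [NP [Det every] [AP [Adj angry] [AP [Adj angry]]] [N editor]] [RelC [Rel who] [VP [V found] [NP [Pron everyone]]]]] [VP [V waited] [NP [Pron everyone]]]]
The smallest constituent containing 'every angry angry editor who found everyone waited' is the S spanning 'every angry angry editor who found everyone waited everyone'; no single node in the tree dominates exactly the given words.

No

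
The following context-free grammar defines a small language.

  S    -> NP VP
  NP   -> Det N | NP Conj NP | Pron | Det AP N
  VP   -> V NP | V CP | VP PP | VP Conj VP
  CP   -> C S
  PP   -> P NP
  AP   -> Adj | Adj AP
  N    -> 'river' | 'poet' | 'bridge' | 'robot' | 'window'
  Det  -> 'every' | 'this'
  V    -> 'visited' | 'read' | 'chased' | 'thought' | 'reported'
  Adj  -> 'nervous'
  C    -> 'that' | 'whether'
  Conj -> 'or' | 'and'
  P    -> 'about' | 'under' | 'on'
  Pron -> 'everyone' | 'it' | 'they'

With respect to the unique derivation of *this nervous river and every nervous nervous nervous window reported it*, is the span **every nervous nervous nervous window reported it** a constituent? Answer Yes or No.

No

[S [NP [NP [Det this] [AP [Adj nervous]] [N river]] [Conj and] [NP [Det every] [AP [Adj nervous] [AP [Adj nervous] [AP [Adj nervous]]]] [N window]]] [VP [V reported] [NP [Pron it]]]]
The smallest constituent containing 'every nervous nervous nervous window reported it' is the S spanning 'this nervous river and every nervous nervous nervous window reported it'; no single node in the tree dominates exactly the given words.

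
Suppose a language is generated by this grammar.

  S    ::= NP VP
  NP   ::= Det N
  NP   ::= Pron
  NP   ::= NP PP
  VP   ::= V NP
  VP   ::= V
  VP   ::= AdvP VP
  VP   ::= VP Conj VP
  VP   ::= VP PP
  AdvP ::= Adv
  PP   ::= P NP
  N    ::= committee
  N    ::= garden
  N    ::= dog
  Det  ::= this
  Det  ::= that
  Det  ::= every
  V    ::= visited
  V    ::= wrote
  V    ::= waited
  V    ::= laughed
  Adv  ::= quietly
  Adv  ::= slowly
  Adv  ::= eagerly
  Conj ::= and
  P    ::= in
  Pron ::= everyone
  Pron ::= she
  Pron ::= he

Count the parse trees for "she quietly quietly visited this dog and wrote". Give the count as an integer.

3

Two of the 3 distinct bracketings:
[S [NP [Pron she]] [VP [AdvP [Adv quietly]] [VP [AdvP [Adv quietly]] [VP [VP [V visited] [NP [Det this] [N dog]]] [Conj and] [VP [V wrote]]]]]]
[S [NP [Pron she]] [VP [AdvP [Adv quietly]] [VP [VP [AdvP [Adv quietly]] [VP [V visited] [NP [Det this] [N dog]]]] [Conj and] [VP [V wrote]]]]]
The trees differ in how a recursive rule is bracketed over the same span.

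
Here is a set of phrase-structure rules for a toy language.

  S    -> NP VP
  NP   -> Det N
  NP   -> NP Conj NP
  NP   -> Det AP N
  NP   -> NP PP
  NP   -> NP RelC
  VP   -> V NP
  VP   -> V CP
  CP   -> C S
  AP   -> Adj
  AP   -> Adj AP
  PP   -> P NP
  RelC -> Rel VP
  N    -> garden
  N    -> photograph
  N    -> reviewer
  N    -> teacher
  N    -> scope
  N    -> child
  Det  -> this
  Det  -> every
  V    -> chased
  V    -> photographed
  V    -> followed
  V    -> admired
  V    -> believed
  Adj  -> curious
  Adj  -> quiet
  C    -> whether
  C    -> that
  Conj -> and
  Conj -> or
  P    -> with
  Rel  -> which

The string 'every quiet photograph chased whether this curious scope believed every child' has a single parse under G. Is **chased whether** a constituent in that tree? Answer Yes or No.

No

[S [NP [Det every] [AP [Adj quiet]] [N photograph]] [VP [V chased] [CP [C whether] [S [NP [Det this] [AP [Adj curious]] [N scope]] [VP [V believed] [NP [Det every] [N child]]]]]]]
The smallest constituent containing 'chased whether' is the VP spanning 'chased whether this curious scope believed every child'; no single node in the tree dominates exactly the given words.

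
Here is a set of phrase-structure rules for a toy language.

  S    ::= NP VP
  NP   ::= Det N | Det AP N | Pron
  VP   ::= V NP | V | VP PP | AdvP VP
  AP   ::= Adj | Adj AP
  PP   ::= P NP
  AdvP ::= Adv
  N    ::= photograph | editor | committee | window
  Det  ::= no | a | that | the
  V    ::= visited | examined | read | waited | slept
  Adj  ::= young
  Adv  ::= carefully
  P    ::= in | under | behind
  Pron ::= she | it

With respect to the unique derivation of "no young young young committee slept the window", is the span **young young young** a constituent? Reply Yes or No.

Yes

[S [NP [Det no] [AP [Adj young] [AP [Adj young] [AP [Adj young]]]] [N committee]] [VP [V slept] [NP [Det the] [N window]]]]
The words 'young young young' are exhaustively dominated by a single AP node (built by AP → Adj AP), so they form a constituent.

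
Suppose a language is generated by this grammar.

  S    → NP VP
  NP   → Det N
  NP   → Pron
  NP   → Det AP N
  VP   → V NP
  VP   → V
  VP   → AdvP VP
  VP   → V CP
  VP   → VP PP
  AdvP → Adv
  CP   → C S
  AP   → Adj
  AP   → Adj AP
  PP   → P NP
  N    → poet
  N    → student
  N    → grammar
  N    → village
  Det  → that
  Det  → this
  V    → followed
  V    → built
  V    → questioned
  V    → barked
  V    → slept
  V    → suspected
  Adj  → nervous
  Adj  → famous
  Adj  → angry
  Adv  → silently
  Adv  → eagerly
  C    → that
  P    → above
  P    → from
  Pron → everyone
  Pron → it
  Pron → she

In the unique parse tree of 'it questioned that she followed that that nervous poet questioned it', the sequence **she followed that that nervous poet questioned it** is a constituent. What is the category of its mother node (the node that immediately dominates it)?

[S [NP [Pron it]] [VP [V questioned] [CP [C that] [S [NP [Pron she]] [VP [V followed] [CP [C that] [S [NP [Det that] [AP [Adj nervous]] [N poet]] [VP [V questioned] [NP [Pron it]]]]]]]]]]
The span 'she followed that that nervous poet questioned it' is the S node built by S → NP VP.
Its mother is the CP built by CP → C S.

CP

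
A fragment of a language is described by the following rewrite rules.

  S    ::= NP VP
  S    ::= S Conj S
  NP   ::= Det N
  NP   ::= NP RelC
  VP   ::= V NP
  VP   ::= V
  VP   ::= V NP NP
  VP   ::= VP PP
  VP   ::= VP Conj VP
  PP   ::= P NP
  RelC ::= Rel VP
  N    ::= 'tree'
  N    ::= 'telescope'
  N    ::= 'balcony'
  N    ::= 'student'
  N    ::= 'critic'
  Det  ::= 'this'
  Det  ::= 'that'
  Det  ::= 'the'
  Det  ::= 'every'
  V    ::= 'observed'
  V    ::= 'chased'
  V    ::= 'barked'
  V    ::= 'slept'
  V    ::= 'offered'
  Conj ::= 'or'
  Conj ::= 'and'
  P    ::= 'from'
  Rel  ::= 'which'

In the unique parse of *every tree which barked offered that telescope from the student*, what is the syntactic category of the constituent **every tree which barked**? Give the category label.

NP

[S [NP [NP [Det every] [N tree]] [RelC [Rel which] [VP [V barked]]]] [VP [VP [V offered] [NP [Det that] [N telescope]]] [PP [P from] [NP [Det the] [N student]]]]]
The span 'every tree which barked' is the NP node built by NP → NP RelC.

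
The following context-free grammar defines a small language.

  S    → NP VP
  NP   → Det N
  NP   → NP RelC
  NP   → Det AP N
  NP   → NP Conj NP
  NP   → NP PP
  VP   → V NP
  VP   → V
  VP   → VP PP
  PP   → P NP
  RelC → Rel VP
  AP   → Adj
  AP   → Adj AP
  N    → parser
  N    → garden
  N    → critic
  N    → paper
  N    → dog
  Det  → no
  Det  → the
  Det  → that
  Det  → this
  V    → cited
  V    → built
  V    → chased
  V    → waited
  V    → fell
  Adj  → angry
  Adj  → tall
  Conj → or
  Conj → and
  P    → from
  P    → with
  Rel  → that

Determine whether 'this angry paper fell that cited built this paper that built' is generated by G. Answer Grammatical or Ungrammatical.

For S → NP VP, the only prefix that parses as NP is 'this angry paper', but the remainder 'fell that cited built this paper that built' is not a VP under these rules.

Ungrammatical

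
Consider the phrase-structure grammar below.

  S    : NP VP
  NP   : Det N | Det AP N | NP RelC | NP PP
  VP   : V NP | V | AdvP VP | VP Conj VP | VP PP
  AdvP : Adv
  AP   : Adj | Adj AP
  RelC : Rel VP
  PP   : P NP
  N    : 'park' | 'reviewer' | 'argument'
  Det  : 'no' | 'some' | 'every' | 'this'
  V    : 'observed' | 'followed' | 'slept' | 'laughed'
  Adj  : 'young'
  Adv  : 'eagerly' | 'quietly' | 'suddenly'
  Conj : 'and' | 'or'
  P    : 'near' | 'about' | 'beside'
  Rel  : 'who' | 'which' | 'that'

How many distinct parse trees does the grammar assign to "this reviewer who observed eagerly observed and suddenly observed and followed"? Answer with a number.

Two of the 7 distinct bracketings:
[S [NP [NP [Det this] [N reviewer]] [RelC [Rel who] [VP [V observed]]]] [VP [AdvP [Adv eagerly]] [VP [VP [V observed]] [Conj and] [VP [AdvP [Adv suddenly]] [VP [VP [V observed]] [Conj and] [VP [V followed]]]]]]]
[S [NP [NP [Det this] [N reviewer]] [RelC [Rel who] [VP [V observed]]]] [VP [AdvP [Adv eagerly]] [VP [VP [V observed]] [Conj and] [VP [VP [AdvP [Adv suddenly]] [VP [V observed]]] [Conj and] [VP [V followed]]]]]]
The trees differ in how a recursive rule is bracketed over the same span.

7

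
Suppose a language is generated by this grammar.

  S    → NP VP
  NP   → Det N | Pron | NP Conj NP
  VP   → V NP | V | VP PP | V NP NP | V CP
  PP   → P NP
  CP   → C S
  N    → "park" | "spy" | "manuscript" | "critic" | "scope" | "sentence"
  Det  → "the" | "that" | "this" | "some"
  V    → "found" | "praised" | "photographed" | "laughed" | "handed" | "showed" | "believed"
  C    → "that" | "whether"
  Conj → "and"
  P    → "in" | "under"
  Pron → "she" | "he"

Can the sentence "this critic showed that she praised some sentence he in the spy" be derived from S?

S
  NP
    Det: this
    N: critic
  VP
    VP
      V: showed
      CP
        C: that
        S
          NP
            Pron: she
          VP
            V: praised
            NP
              Det: some
              N: sentence
            NP
              Pron: he
    PP
      P: in
      NP
        Det: the
        N: spy
The bracketing above is licensed at every node by one of the given productions, with S at the root.

Grammatical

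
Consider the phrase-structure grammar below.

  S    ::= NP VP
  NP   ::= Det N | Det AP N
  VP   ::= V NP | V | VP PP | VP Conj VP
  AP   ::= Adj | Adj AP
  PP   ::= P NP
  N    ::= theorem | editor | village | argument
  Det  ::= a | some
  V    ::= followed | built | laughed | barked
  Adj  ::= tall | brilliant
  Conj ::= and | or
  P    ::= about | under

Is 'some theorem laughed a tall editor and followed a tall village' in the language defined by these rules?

[S [NP [Det some] [N theorem]] [VP [VP [V laughed] [NP [Det a] [AP [Adj tall]] [N editor]]] [Conj and] [VP [V followed] [NP [Det a] [AP [Adj tall]] [N village]]]]]
The bracketing above is licensed at every node by one of the given productions, with S at the root.

Grammatical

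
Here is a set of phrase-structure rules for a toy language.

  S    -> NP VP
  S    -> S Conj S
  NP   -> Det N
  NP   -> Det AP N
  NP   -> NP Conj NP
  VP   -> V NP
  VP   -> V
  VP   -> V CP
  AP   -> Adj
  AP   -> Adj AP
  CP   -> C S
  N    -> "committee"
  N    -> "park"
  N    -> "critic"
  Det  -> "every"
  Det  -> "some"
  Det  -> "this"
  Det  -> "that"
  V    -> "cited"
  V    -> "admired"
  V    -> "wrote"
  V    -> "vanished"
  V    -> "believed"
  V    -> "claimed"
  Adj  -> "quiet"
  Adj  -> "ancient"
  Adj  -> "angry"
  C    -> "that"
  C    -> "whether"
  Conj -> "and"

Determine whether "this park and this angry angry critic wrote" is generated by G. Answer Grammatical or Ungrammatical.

Grammatical

[S [NP [NP [Det this] [N park]] [Conj and] [NP [Det this] [AP [Adj angry] [AP [Adj angry]]] [N critic]]] [VP [V wrote]]]
Each bracket corresponds to one application of a listed rule, so the string is derivable from S.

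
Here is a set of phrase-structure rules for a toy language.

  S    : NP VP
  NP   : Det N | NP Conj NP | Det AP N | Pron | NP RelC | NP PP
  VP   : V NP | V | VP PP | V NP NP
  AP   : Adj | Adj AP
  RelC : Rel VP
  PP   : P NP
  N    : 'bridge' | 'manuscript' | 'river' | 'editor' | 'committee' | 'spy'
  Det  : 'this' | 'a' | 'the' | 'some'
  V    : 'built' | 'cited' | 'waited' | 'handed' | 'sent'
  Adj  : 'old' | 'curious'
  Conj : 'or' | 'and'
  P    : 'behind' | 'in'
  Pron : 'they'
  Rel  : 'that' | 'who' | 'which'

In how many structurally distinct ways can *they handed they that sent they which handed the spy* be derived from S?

6

Two of the 6 distinct bracketings:
[S [NP [Pron they]] [VP [V handed] [NP [NP [Pron they]] [RelC [Rel that] [VP [V sent] [NP [NP [Pron they]] [RelC [Rel which] [VP [V handed] [NP [Det the] [N spy]]]]]]]]]]
[S [NP [Pron they]] [VP [V handed] [NP [NP [Pron they]] [RelC [Rel that] [VP [V sent] [NP [NP [Pron they]] [RelC [Rel which] [VP [V handed]]]] [NP [Det the] [N spy]]]]]]]
The difference turns on whether VP → V is used at the relevant span, versus an alternative expansion of VP.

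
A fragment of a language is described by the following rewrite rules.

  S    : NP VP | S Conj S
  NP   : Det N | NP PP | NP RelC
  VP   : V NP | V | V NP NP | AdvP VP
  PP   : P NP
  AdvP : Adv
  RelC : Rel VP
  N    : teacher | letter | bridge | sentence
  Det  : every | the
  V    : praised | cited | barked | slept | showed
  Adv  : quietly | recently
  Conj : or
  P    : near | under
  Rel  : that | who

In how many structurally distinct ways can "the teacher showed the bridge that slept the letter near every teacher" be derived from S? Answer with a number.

3

Two of the 3 distinct bracketings:
[S [NP [Det the] [N teacher]] [VP [V showed] [NP [NP [NP [Det the] [N bridge]] [RelC [Rel that] [VP [V slept] [NP [Det the] [N letter]]]]] [PP [P near] [NP [Det every] [N teacher]]]]]]
[S [NP [Det the] [N teacher]] [VP [V showed] [NP [NP [Det the] [N bridge]] [RelC [Rel that] [VP [V slept] [NP [NP [Det the] [N letter]] [PP [P near] [NP [Det every] [N teacher]]]]]]]]]
The trees differ in how a recursive rule is bracketed over the same span.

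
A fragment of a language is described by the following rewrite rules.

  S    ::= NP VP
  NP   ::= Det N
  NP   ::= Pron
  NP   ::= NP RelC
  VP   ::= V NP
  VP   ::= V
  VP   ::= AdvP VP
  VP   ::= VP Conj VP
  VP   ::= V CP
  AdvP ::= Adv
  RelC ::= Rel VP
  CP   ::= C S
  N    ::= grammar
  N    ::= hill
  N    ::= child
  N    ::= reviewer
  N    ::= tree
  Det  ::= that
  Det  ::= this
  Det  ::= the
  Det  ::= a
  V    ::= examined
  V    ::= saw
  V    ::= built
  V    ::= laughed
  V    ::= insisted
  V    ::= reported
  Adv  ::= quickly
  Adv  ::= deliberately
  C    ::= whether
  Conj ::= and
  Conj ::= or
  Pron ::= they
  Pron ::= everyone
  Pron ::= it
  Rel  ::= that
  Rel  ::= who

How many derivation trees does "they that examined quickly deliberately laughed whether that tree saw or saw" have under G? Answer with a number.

Two of the 4 distinct bracketings:
[S [NP [NP [Pron they]] [RelC [Rel that] [VP [V examined]]]] [VP [AdvP [Adv quickly]] [VP [AdvP [Adv deliberately]] [VP [VP [V laughed] [CP [C whether] [S [NP [Det that] [N tree]] [VP [V saw]]]]] [Conj or] [VP [V saw]]]]]]
[S [NP [NP [Pron they]] [RelC [Rel that] [VP [V examined]]]] [VP [AdvP [Adv quickly]] [VP [AdvP [Adv deliberately]] [VP [V laughed] [CP [C whether] [S [NP [Det that] [N tree]] [VP [VP [V saw]] [Conj or] [VP [V saw]]]]]]]]]
The trees differ in how a recursive rule is bracketed over the same span.

4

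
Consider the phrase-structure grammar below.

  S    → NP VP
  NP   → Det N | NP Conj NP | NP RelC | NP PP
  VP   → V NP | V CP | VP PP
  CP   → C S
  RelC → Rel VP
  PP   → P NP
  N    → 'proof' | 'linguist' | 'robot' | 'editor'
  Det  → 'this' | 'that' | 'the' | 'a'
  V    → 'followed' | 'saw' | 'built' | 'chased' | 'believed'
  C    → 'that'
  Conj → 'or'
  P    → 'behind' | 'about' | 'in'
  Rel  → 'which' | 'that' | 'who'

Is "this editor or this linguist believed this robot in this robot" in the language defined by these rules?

S
  NP
    NP
      Det: this
      N: editor
    Conj: or
    NP
      Det: this
      N: linguist
  VP
    V: believed
    NP
      NP
        Det: this
        N: robot
      PP
        P: in
        NP
          Det: this
          N: robot
Every word is introduced by a lexical rule and the phrasal rules combine the resulting categories into a single S.

Grammatical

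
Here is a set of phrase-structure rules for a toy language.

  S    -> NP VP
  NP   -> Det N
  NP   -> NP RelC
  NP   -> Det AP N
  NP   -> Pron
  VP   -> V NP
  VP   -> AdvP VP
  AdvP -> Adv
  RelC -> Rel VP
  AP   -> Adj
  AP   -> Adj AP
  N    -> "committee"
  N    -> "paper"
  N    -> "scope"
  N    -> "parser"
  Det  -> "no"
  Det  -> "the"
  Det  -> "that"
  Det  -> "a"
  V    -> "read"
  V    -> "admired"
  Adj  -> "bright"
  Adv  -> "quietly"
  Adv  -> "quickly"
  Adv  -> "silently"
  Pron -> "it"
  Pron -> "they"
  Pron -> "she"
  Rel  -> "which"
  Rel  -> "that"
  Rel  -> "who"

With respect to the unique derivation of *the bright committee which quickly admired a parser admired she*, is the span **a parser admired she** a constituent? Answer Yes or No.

[S [NP [NP [Det the] [AP [Adj bright]] [N committee]] [RelC [Rel which] [VP [AdvP [Adv quickly]] [VP [V admired] [NP [Det a] [N parser]]]]]] [VP [V admired] [NP [Pron she]]]]
The smallest constituent containing 'a parser admired she' is the S spanning 'the bright committee which quickly admired a parser admired she'; no single node in the tree dominates exactly the given words.

No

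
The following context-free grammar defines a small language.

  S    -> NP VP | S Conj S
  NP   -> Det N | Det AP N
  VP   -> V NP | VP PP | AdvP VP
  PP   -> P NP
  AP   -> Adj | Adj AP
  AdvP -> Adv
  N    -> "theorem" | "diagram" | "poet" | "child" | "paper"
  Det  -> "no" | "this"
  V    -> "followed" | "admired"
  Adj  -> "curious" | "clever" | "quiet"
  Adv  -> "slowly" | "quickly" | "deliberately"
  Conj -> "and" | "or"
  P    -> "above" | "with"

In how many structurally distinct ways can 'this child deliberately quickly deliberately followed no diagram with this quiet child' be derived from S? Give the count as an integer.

Two of the 4 distinct bracketings:
[S [NP [Det this] [N child]] [VP [VP [AdvP [Adv deliberately]] [VP [AdvP [Adv quickly]] [VP [AdvP [Adv deliberately]] [VP [V followed] [NP [Det no] [N diagram]]]]]] [PP [P with] [NP [Det this] [AP [Adj quiet]] [N child]]]]]
[S [NP [Det this] [N child]] [VP [AdvP [Adv deliberately]] [VP [VP [AdvP [Adv quickly]] [VP [AdvP [Adv deliberately]] [VP [V followed] [NP [Det no] [N diagram]]]]] [PP [P with] [NP [Det this] [AP [Adj quiet]] [N child]]]]]]
The trees differ in how a recursive rule is bracketed over the same span.

4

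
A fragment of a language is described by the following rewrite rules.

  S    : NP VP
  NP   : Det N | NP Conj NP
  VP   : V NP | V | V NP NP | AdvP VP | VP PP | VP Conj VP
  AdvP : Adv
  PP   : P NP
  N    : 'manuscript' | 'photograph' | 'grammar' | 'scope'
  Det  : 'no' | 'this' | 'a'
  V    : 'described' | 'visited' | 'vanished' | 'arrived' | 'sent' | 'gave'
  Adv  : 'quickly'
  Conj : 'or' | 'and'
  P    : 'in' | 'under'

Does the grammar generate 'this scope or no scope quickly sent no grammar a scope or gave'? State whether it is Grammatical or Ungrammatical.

S
  NP
    NP
      Det: this
      N: scope
    Conj: or
    NP
      Det: no
      N: scope
  VP
    AdvP
      Adv: quickly
    VP
      VP
        V: sent
        NP
          Det: no
          N: grammar
        NP
          Det: a
          N: scope
      Conj: or
      VP
        V: gave
Every word is introduced by a lexical rule and the phrasal rules combine the resulting categories into a single S.

Grammatical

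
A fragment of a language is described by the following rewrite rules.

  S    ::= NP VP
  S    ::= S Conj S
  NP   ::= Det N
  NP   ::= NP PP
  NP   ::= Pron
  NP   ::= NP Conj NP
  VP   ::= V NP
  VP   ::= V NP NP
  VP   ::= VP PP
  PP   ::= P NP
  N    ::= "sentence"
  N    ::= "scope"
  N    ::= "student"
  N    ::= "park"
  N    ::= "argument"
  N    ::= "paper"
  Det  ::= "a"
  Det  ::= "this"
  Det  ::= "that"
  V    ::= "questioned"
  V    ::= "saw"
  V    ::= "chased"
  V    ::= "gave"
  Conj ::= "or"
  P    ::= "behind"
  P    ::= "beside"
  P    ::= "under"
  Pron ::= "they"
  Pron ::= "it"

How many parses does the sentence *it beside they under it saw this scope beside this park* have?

4

Two of the 4 distinct bracketings:
[S [NP [NP [Pron it]] [PP [P beside] [NP [NP [Pron they]] [PP [P under] [NP [Pron it]]]]]] [VP [V saw] [NP [NP [Det this] [N scope]] [PP [P beside] [NP [Det this] [N park]]]]]]
[S [NP [NP [Pron it]] [PP [P beside] [NP [NP [Pron they]] [PP [P under] [NP [Pron it]]]]]] [VP [VP [V saw] [NP [Det this] [N scope]]] [PP [P beside] [NP [Det this] [N park]]]]]
The difference turns on whether VP → VP PP is used at the relevant span, versus an alternative expansion of VP.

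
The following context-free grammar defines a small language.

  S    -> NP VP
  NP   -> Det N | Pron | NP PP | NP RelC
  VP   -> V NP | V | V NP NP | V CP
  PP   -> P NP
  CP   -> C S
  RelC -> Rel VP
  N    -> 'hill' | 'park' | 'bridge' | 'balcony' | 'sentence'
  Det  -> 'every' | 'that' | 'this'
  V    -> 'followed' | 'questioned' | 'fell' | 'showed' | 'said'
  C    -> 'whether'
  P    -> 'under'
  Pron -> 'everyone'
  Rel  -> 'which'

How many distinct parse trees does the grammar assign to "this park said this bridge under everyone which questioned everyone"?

4

Two of the 4 distinct bracketings:
[S [NP [Det this] [N park]] [VP [V said] [NP [NP [Det this] [N bridge]] [PP [P under] [NP [NP [Pron everyone]] [RelC [Rel which] [VP [V questioned] [NP [Pron everyone]]]]]]]]]
[S [NP [Det this] [N park]] [VP [V said] [NP [NP [NP [Det this] [N bridge]] [PP [P under] [NP [Pron everyone]]]] [RelC [Rel which] [VP [V questioned] [NP [Pron everyone]]]]]]]
The trees differ in how a recursive rule is bracketed over the same span.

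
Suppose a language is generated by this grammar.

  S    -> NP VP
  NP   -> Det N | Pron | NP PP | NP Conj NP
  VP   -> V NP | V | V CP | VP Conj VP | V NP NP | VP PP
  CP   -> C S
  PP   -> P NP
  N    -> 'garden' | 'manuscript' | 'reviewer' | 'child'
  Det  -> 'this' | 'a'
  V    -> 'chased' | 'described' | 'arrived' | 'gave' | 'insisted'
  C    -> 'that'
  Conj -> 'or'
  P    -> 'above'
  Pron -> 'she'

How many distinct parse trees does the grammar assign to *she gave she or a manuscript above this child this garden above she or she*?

Two of the 6 distinct bracketings:
[S [NP [Pron she]] [VP [V gave] [NP [NP [NP [Pron she]] [Conj or] [NP [Det a] [N manuscript]]] [PP [P above] [NP [Det this] [N child]]]] [NP [NP [Det this] [N garden]] [PP [P above] [NP [NP [Pron she]] [Conj or] [NP [Pron she]]]]]]]
[S [NP [Pron she]] [VP [V gave] [NP [NP [NP [Pron she]] [Conj or] [NP [Det a] [N manuscript]]] [PP [P above] [NP [Det this] [N child]]]] [NP [NP [NP [Det this] [N garden]] [PP [P above] [NP [Pron she]]]] [Conj or] [NP [Pron she]]]]]
The trees differ in how a recursive rule is bracketed over the same span.

6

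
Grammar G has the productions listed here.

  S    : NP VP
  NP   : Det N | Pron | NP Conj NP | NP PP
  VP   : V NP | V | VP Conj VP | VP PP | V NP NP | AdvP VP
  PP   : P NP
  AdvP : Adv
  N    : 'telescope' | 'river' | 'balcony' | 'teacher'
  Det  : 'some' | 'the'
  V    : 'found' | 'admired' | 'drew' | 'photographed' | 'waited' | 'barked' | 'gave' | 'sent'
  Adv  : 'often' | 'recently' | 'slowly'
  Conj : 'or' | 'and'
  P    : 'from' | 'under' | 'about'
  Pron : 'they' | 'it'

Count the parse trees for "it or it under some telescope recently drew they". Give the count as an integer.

2

The two bracketings:
[S [NP [NP [Pron it]] [Conj or] [NP [NP [Pron it]] [PP [P under] [NP [Det some] [N telescope]]]]] [VP [AdvP [Adv recently]] [VP [V drew] [NP [Pron they]]]]]
[S [NP [NP [NP [Pron it]] [Conj or] [NP [Pron it]]] [PP [P under] [NP [Det some] [N telescope]]]] [VP [AdvP [Adv recently]] [VP [V drew] [NP [Pron they]]]]]
The trees differ in how a recursive rule is bracketed over the same span.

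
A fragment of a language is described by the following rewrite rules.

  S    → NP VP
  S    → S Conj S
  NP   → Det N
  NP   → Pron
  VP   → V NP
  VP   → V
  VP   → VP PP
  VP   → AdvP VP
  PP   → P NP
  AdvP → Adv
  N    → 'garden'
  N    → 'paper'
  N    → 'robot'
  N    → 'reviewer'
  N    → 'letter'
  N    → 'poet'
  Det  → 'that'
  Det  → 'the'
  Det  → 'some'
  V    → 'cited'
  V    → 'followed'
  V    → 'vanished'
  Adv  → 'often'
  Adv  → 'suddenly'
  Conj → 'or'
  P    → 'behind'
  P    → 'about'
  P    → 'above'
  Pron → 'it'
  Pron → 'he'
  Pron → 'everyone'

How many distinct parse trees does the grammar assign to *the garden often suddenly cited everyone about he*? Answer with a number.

3

Two of the 3 distinct bracketings:
[S [NP [Det the] [N garden]] [VP [VP [AdvP [Adv often]] [VP [AdvP [Adv suddenly]] [VP [V cited] [NP [Pron everyone]]]]] [PP [P about] [NP [Pron he]]]]]
[S [NP [Det the] [N garden]] [VP [AdvP [Adv often]] [VP [VP [AdvP [Adv suddenly]] [VP [V cited] [NP [Pron everyone]]]] [PP [P about] [NP [Pron he]]]]]]
The trees differ in how a recursive rule is bracketed over the same span.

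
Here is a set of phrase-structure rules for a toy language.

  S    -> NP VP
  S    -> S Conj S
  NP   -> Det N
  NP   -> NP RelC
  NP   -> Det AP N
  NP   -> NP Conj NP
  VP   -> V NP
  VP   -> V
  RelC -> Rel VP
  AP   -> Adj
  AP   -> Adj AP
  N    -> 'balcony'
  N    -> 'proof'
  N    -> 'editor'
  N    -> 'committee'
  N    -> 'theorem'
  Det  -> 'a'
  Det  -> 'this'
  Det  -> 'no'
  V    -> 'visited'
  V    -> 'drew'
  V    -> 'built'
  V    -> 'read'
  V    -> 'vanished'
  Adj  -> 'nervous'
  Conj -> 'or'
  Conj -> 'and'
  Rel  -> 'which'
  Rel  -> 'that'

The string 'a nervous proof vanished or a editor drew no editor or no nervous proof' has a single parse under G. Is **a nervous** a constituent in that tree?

[S [S [NP [Det a] [AP [Adj nervous]] [N proof]] [VP [V vanished]]] [Conj or] [S [NP [Det a] [N editor]] [VP [V drew] [NP [NP [Det no] [N editor]] [Conj or] [NP [Det no] [AP [Adj nervous]] [N proof]]]]]]
The smallest constituent containing 'a nervous' is the NP spanning 'a nervous proof'; no single node in the tree dominates exactly the given words.

No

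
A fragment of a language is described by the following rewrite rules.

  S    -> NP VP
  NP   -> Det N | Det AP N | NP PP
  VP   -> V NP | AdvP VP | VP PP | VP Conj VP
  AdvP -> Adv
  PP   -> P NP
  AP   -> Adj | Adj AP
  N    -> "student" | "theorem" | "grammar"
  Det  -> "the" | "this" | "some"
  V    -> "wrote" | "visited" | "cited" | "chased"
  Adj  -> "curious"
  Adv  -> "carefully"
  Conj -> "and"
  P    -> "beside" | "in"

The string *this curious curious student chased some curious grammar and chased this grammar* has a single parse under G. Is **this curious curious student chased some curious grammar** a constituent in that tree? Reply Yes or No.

No

[S [NP [Det this] [AP [Adj curious] [AP [Adj curious]]] [N student]] [VP [VP [V chased] [NP [Det some] [AP [Adj curious]] [N grammar]]] [Conj and] [VP [V chased] [NP [Det this] [N grammar]]]]]
The smallest constituent containing 'this curious curious student chased some curious grammar' is the S spanning 'this curious curious student chased some curious grammar and chased this grammar'; no single node in the tree dominates exactly the given words.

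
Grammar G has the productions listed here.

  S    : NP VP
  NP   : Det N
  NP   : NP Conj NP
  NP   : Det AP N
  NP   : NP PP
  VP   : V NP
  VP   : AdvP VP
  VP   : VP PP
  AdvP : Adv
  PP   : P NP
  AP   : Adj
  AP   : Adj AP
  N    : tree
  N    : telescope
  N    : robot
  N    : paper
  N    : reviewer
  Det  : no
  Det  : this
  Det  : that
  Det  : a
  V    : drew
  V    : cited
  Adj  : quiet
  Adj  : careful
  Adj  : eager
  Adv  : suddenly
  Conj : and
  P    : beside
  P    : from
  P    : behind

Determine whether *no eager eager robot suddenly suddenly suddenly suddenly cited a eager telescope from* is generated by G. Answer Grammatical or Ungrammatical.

For S → NP VP, the only prefix that parses as NP is 'no eager eager robot', but the remainder 'suddenly suddenly suddenly suddenly cited a eager telescope from' is not a VP under these rules.

Ungrammatical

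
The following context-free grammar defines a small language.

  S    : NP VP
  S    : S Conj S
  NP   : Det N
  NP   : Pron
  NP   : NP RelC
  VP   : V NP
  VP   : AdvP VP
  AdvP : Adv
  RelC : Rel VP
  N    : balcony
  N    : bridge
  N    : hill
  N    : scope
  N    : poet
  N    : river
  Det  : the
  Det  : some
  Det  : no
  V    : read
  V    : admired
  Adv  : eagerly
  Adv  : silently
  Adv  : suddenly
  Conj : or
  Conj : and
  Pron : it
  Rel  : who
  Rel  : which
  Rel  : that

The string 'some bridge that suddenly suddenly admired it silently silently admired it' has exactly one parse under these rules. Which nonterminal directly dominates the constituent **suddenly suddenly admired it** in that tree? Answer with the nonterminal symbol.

RelC

[S [NP [NP [Det some] [N bridge]] [RelC [Rel that] [VP [AdvP [Adv suddenly]] [VP [AdvP [Adv suddenly]] [VP [V admired] [NP [Pron it]]]]]]] [VP [AdvP [Adv silently]] [VP [AdvP [Adv silently]] [VP [V admired] [NP [Pron it]]]]]]
The span 'suddenly suddenly admired it' is the VP node built by VP → AdvP VP.
Its mother is the RelC built by RelC → Rel VP.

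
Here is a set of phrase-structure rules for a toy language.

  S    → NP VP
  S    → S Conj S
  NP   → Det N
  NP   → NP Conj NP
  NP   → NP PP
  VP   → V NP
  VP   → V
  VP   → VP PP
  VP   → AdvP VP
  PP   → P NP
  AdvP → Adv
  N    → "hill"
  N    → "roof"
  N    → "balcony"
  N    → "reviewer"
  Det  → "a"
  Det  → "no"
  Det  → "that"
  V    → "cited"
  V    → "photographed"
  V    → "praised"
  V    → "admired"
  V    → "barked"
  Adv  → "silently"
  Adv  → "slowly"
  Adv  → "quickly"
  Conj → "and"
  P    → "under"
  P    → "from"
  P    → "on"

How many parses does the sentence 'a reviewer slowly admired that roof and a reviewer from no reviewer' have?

Two of the 4 distinct bracketings:
[S [NP [Det a] [N reviewer]] [VP [VP [AdvP [Adv slowly]] [VP [V admired] [NP [NP [Det that] [N roof]] [Conj and] [NP [Det a] [N reviewer]]]]] [PP [P from] [NP [Det no] [N reviewer]]]]]
[S [NP [Det a] [N reviewer]] [VP [AdvP [Adv slowly]] [VP [V admired] [NP [NP [Det that] [N roof]] [Conj and] [NP [NP [Det a] [N reviewer]] [PP [P from] [NP [Det no] [N reviewer]]]]]]]]
The difference turns on whether NP → NP PP is used at the relevant span, versus an alternative expansion of NP.

4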